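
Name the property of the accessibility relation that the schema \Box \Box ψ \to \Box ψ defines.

Suppose □□ψ→□ψ is valid. Take Rxy and set V(ψ)={w : xR²w}. Then □□ψ at x, so □ψ at x, so ψ at y, i.e. ∃z(Rxz∧Rzy).

density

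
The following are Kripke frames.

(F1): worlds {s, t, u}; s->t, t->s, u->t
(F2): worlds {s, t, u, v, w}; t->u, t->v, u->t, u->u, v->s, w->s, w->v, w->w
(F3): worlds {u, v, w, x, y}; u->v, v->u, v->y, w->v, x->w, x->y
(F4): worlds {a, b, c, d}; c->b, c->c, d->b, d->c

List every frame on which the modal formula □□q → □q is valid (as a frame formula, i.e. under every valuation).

(F4)

The schema corresponds to density: ∀x ∀y (Rxy → ∃z (Rxz ∧ Rzy)).
(F1): fails — Rts but no z with Rtz and Rzs.
(F2): fails — Rtv but no z with Rtz and Rzv.
(F3): fails — Ruv but no z with Ruz and Rzv.
(F4): condition met.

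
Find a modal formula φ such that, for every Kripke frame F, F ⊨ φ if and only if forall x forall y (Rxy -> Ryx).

s → □◇s

A defining formula is s → □◇s (the B axiom).
Suppose s→□◇s is valid. Take Rxy and set V(s)={x}. Then s at x, so □◇s at x, so ◇s at y, so some z with Ryz has s; z=x, i.e. Ryx.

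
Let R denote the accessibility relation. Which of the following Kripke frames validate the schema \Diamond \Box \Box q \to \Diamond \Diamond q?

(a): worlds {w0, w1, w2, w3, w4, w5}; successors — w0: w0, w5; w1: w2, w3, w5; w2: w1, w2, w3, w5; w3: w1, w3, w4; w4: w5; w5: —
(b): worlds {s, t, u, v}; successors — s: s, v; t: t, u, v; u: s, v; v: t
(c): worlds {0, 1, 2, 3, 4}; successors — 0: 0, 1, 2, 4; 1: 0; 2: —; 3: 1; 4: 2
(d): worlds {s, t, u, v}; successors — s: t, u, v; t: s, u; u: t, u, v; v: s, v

This is the axiom for a generalized confluence (Geach) condition; its first-order frame correspondent is \forall x \forall y (xRy \to \exists w (y R^2 w \wedge x R^2 w)).
(a): fails — w0Rw5 but no w with w5R²w and w0R²w.
(b): condition met.
(c): fails — 0R2 but no w with 2R²w and 0R²w.
(d): condition met.

(b), (d)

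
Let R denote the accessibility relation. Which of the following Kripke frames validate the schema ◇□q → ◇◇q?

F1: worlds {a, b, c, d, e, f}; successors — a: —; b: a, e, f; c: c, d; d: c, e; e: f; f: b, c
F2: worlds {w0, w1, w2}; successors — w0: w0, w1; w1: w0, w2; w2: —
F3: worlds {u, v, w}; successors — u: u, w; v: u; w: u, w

F3

The schema corresponds to a generalized confluence (Geach) condition: ∀x ∀y (xRy → ∃w (yRw ∧ xR²w)).
F1: fails — bRa but no w with aRw and bR²w.
F2: fails — w1Rw2 but no w with w2Rw and w1R²w.
F3: condition met.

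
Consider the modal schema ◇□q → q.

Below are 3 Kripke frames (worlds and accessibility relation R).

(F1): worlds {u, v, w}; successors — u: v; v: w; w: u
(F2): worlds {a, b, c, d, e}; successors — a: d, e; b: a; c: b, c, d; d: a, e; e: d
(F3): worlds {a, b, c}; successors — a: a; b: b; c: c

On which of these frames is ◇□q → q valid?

(F3)

The schema corresponds to symmetry: ∀x ∀y (Rxy → Ryx).
(F1): fails — Ruv but not Rvu.
(F2): fails — Rcd but not Rdc.
(F3): condition met.
Valid on: (F3).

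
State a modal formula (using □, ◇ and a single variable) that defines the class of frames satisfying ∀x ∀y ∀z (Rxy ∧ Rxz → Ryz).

The condition is the Euclidean property. The 5 schema ◇p → □◇p defines it.
Suppose ◇p→□◇p is valid. Take Rxy, Rxz and set V(p)={y}. Then ◇p at x, so □◇p at x, so ◇p at z, so some w with Rzw has p; w=y, i.e. Rzy. By symmetry of the argument, Ryz.

◇p → □◇p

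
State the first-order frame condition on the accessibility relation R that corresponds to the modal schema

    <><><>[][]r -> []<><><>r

forall x forall y forall z ((x R^3 y & xRz) -> exists w (y R^2 w & z R^3 w))

This is a Sahlqvist (Geach-type) schema ◇^3□^2r → □^1◇^3r.
Minimal-valuation argument: fix x; take any y with xR^3y and any z with xR^1z. Set V(r) to the set of worlds R-reachable from y in exactly 2 steps. Then □^2r holds at y, so the antecedent holds at x; validity forces ◇^3r at z, giving a w with zR^3w and yR^2w.
First-order correspondent: forall x forall y forall z ((x R^3 y & xRz) -> exists w (y R^2 w & z R^3 w)).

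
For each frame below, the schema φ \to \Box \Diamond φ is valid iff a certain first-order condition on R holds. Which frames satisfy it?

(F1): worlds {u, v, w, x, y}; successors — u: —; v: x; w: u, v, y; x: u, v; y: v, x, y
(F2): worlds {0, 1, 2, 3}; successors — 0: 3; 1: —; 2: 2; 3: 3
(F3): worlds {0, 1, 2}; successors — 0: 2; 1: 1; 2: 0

(F3)

The schema corresponds to symmetry: \forall x \forall y (Rxy \to Ryx).
(F1): fails — Ryx but not Rxy.
(F2): fails — R03 but not R30.
(F3): holds.
Valid on: (F3).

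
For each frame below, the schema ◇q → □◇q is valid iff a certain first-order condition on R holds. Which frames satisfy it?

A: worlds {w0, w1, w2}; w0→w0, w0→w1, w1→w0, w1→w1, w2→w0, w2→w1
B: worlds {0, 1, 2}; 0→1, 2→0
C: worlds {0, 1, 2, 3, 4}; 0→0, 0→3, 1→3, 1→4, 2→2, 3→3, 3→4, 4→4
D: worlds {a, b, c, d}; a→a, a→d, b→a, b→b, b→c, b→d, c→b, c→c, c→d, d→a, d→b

This is the axiom for the Euclidean property; its first-order frame correspondent is ∀x ∀y ∀z (Rxy ∧ Rxz → Ryz).
A: satisfies the condition.
B: fails — R01 and R01 but not R11.
C: fails — R03 and R00 but not R30.
D: fails — Rad and Rad but not Rdd.

A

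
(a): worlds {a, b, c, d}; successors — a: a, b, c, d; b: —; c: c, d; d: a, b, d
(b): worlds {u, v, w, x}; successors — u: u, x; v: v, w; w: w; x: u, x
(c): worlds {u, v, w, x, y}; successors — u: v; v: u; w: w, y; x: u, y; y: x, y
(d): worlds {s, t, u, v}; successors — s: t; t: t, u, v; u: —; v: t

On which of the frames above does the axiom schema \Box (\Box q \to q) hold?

Frame correspondent (Sahlqvist): \forall x \forall y (Rxy \to Ryy) — i.e. shift-reflexivity.
(a): fails — Rab but not Rbb.
(b): ✓.
(c): fails — Ruv but not Rvv.
(d): fails — Rtv but not Rvv.

(b)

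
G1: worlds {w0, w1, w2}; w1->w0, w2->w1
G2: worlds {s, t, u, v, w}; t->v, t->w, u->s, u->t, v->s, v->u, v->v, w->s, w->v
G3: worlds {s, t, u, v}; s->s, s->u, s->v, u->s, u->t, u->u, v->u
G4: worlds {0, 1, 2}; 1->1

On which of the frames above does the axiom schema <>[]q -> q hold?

The schema corresponds to symmetry: forall x forall y (Rxy -> Ryx).
G1: fails — Rw1w0 but not Rw0w1.
G2: fails — Rtv but not Rvt.
G3: fails — Rut but not Rtu.
G4: holds.
Valid on: G4.

G4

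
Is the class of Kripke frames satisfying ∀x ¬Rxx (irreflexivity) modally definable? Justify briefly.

Not modally definable

Modal frame validity is preserved under surjective bounded morphisms.
The 5-cycle (worlds a,b,c,d,e with a→b→c→d→e→a) is irreflexive, and the map sending every world to a single reflexive point • is a surjective bounded morphism (forth: every edge maps to (•,•); back: every world has a successor). So any modal formula valid on the 5-cycle is also valid on the reflexive point, which is not irreflexive.
So the class is not modally definable.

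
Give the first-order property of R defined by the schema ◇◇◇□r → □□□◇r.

This is a Sahlqvist (Geach-type) schema ◇^3□^1r → □^3◇^1r.
Minimal-valuation argument: fix x; take any y with xR^3y and any z with xR^3z. Set V(r) to the set of worlds R-reachable from y in exactly 1 step. Then □^1r holds at y, so the antecedent holds at x; validity forces ◇^1r at z, giving a w with zR^1w and yR^1w.
First-order correspondent: ∀x ∀y ∀z ((xR³y ∧ xR³z) → ∃w (yRw ∧ zRw)).

∀x ∀y ∀z ((xR³y ∧ xR³z) → ∃w (yRw ∧ zRw))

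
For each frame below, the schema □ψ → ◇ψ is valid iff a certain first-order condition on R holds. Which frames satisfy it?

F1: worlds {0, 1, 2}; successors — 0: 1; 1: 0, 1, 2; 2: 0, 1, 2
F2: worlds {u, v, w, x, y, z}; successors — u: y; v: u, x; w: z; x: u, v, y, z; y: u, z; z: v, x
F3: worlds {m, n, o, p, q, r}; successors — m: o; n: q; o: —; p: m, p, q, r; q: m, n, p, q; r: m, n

F1, F2

Frame correspondent (Sahlqvist): ∀x ∃y Rxy — i.e. seriality.
F1: satisfies the condition.
F2: satisfies the condition.
F3: fails — world o has no successor.
Valid on: F1, F2.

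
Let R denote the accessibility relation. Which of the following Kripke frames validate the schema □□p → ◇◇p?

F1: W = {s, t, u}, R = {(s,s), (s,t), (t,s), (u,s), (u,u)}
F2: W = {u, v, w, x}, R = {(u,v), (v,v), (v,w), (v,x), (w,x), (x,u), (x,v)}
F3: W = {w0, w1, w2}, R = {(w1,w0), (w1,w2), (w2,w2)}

F1, F2

Frame correspondent (Sahlqvist): ∀x ∃w (xR²w ∧ xR²w) — i.e. a generalized confluence (Geach) condition.
F1: holds.
F2: holds.
F3: fails — at w0 but no w with w0R²w and w0R²w.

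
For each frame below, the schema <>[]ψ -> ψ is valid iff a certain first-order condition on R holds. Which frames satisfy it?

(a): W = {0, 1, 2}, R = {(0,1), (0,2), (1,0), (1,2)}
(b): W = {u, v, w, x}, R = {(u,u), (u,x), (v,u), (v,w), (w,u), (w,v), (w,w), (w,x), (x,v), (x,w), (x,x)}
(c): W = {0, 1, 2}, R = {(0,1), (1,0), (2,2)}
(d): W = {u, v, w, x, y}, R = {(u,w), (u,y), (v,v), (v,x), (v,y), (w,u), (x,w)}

Frame correspondent (Sahlqvist): forall x forall y (Rxy -> Ryx) — i.e. symmetry.
(a): fails — R12 but not R21.
(b): fails — Rwu but not Ruw.
(c): holds.
(d): fails — Rxw but not Rwx.
Valid on: (c).

(c)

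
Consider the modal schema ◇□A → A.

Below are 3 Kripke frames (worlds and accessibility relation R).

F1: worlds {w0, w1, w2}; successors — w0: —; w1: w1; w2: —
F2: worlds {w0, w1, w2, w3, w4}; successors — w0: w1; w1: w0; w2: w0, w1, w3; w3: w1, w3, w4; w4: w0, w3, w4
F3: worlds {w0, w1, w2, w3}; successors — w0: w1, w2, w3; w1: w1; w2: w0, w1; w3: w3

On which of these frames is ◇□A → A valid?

F1

The schema corresponds to symmetry: ∀x ∀y (Rxy → Ryx).
F1: holds.
F2: fails — Rw3w1 but not Rw1w3.
F3: fails — Rw0w1 but not Rw1w0.
Valid on: F1.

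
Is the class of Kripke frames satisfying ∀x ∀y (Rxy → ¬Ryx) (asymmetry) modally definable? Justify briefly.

If a class were modally definable it would be closed under surjective bounded morphisms (Goldblatt–Thomason).
The 5-cycle (worlds w0,w1,w2,w3,w4 with w0→w1→w2→w3→w4→w0) is asymmetric. Mapping every world to a single reflexive point • is a surjective bounded morphism, and the reflexive point is not asymmetric (R•• but asymmetry requires ¬R••).
So no modal formula (or set of formulas) defines exactly the asymmetric frames.

Not definable by any modal formula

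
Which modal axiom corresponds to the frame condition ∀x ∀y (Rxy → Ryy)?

□(□ψ → ψ)

A defining formula is □(□ψ → ψ) (the T□ axiom).
Suppose □(□ψ→ψ) is valid. Take Rxy and set V(ψ)={w : Ryw}. Then at y, □ψ holds; since □(□ψ→ψ) at x, □ψ→ψ at y, so ψ at y, i.e. Ryy.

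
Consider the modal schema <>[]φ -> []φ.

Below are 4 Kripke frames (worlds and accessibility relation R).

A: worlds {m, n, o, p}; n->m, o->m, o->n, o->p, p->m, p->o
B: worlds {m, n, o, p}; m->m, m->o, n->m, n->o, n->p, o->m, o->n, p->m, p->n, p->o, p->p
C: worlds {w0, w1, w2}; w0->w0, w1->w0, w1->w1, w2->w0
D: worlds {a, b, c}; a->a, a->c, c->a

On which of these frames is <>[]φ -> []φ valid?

none

This is the axiom for the Euclidean property; its first-order frame correspondent is forall x forall y forall z (Rxy & Rxz -> Ryz).
A: fails — Rnm and Rnm but not Rmm.
B: fails — Rmo and Rmo but not Roo.
C: fails — Rw1w0 and Rw1w1 but not Rw0w1.
D: fails — Rac and Rac but not Rcc.
Valid on no frame.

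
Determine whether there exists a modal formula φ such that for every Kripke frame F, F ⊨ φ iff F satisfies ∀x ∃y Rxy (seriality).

This is a Sahlqvist condition; the D axiom □p → ◇p defines it.
Suppose □p→◇p is valid. At any x set V(p)=W. Then □p at x, so ◇p at x, so x has a successor.

Yes, by □p → ◇p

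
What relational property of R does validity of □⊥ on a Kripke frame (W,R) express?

emptiness of R: ∀x ∀y ¬Rxy

□⊥ is valid iff no world has any successor (otherwise □⊥ fails at any world with one).
Conversely, any frame satisfying ∀x ∀y ¬Rxy validates the schema.
So the correspondent is emptiness of R.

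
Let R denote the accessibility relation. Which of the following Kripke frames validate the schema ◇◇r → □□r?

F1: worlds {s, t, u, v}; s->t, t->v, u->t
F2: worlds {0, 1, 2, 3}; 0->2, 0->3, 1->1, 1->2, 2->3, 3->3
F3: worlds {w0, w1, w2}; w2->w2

The schema corresponds to a generalized confluence (Geach) condition: ∀x ∀y ∀z ((xR²y ∧ xR²z) → ∃w (y = w ∧ z = w)).
F1: holds.
F2: fails — 1R²1, 1R²2 but 1 ≠ 2.
F3: holds.

F1, F3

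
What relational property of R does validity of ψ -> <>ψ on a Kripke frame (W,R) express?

reflexivity

This schema is equivalent to the T axiom □ψ → ψ.
Its frame correspondent is reflexivity — forall x Rxx.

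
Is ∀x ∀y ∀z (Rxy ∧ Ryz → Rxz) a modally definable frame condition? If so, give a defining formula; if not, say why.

The condition is transitivity. A defining modal formula is □q → □□q.
Suppose □q→□□q is valid. Take Rxy, Ryz and set V(q)={w : Rxw}. Then □q at x, so □□q at x, so □q at y, so q at z, i.e. Rxz.

Definable; □q → □□q defines it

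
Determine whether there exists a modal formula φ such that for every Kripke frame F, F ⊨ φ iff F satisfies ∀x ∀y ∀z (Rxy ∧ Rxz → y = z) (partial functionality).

Yes — defined by ◇q → □q

The condition is partial functionality. A defining modal formula is ◇q → □q.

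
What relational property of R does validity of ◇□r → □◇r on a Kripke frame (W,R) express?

Suppose ◇□r→□◇r is valid. Take Rxy, Rxz and set V(r)={w : Ryw}. Then □r at y so ◇□r at x, so □◇r at x, so ◇r at z, giving w with Rzw and Ryw.
Conversely, any frame satisfying ∀x ∀y ∀z (Rxy ∧ Rxz → ∃w (Ryw ∧ Rzw)) validates the schema.
Frame condition: ∀x ∀y ∀z (Rxy ∧ Rxz → ∃w (Ryw ∧ Rzw)).

convergence: ∀x ∀y ∀z (Rxy ∧ Rxz → ∃w (Ryw ∧ Rzw))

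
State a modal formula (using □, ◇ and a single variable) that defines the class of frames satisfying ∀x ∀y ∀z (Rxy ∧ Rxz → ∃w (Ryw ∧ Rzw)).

◇□p → □◇p

This is convergence; the standard corresponding axiom is .2: ◇□p → □◇p.
Suppose ◇□p→□◇p is valid. Take Rxy, Rxz and set V(p)={w : Ryw}. Then □p at y so ◇□p at x, so □◇p at x, so ◇p at z, giving w with Rzw and Ryw.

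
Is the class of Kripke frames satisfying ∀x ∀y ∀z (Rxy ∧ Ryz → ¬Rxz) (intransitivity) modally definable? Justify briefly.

If a class were modally definable it would be closed under surjective bounded morphisms (Goldblatt–Thomason).
The 7-cycle (worlds 0,1,2,3,4,5,6 with 0→1→2→3→4→5→6→0) is intransitive. Mapping every world to a single reflexive point • is a surjective bounded morphism; the reflexive point is not intransitive (R••∧R•• but R••).
So the class is not modally definable.

No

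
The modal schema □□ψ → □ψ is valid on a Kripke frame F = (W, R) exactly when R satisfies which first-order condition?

Suppose □□ψ→□ψ is valid. Take Rxy and set V(ψ)={w : xR²w}. Then □□ψ at x, so □ψ at x, so ψ at y, i.e. ∃z(Rxz∧Rzy).
Conversely, on a frame with density the schema holds at every world under every valuation.
So the correspondent is density.

density: ∀x ∀y (Rxy → ∃z (Rxz ∧ Rzy))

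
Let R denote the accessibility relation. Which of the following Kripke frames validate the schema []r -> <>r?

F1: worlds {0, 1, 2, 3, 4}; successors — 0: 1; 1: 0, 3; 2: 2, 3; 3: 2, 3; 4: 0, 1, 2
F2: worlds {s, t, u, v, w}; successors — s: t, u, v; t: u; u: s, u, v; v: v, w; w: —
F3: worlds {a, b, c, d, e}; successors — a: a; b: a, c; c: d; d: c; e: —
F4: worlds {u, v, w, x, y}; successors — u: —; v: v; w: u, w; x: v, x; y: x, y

F1

Frame correspondent (Sahlqvist): forall x exists y Rxy — i.e. seriality.
F1: holds.
F2: fails — world w has no successor.
F3: fails — world e has no successor.
F4: fails — world u has no successor.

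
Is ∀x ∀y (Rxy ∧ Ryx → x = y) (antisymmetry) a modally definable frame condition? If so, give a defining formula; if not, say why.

Any modally definable frame class is closed under surjective bounded morphisms.
The 6-cycle (worlds w0,w1,w2,w3,w4,w5 with w0→w1→w2→w3→w4→w5→w0) is antisymmetric. Sending even-indexed worlds to • and odd-indexed worlds to ∘ is a surjective bounded morphism onto the two-world frame with •↔∘, which is not antisymmetric.
Hence antisymmetry is not modally definable.

Not modally definable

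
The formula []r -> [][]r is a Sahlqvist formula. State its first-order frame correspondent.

This schema is the 4 axiom.
Its frame correspondent is transitivity — forall x forall y forall z (Rxy & Ryz -> Rxz).

Transitivity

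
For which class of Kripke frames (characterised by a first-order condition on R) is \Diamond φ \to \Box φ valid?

Suppose ◇φ→□φ is valid. Take Rxy, Rxz and set V(φ)={y}. Then ◇φ at x, so □φ at x, so φ at z, i.e. z=y.
Conversely, on a frame with partial functionality the schema holds at every world under every valuation.
Frame condition: \forall x \forall y \forall z (Rxy \wedge Rxz \to y = z).

partial functionality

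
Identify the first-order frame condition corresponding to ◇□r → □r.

This is frame-equivalent to ◇r → □◇r (substitute ¬r for r and contrapose).
Suppose ◇r→□◇r is valid. Take Rxy, Rxz and set V(r)={y}. Then ◇r at x, so □◇r at x, so ◇r at z, so some w with Rzw has r; w=y, i.e. Rzy. By symmetry of the argument, Ryz.
Conversely, on a frame with the Euclidean property the schema holds at every world under every valuation.
Frame condition: ∀x ∀y ∀z (Rxy ∧ Rxz → Ryz).

the Euclidean property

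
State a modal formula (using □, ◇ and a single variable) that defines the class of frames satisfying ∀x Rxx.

□s → s

This is reflexivity; the standard corresponding axiom is T: □s → s.
Suppose □s→s is valid. At any x set V(s)={w : Rxw}. Then □s holds at x, so s holds at x, i.e. Rxx.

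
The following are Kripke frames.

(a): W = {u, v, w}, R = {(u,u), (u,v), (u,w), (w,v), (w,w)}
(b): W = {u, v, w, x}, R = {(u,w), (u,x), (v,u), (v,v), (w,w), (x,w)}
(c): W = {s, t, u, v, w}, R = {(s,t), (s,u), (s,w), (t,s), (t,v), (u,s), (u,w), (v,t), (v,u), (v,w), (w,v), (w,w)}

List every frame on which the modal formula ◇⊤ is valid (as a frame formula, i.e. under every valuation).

(b), (c)

This is the axiom for seriality; its first-order frame correspondent is ∀x ∃y Rxy.
(a): fails — world v has no successor.
(b): ✓.
(c): ✓.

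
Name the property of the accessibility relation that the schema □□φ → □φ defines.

density: ∀x ∀y (Rxy → ∃z (Rxz ∧ Rzy))

This schema is the C4 axiom.
It corresponds to density: ∀x ∀y (Rxy → ∃z (Rxz ∧ Rzy)).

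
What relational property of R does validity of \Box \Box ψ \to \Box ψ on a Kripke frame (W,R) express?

This schema is the C4 axiom.
Its frame correspondent is density — \forall x \forall y (Rxy \to \exists z (Rxz \wedge Rzy)).

Density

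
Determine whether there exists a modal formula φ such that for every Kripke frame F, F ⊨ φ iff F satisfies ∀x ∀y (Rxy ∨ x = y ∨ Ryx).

No

Modal frame validity is preserved under disjoint unions.
Take 2 disjoint single-world reflexive frames: each is trivially connected, but their disjoint union has 2 worlds with no edge between distinct components, so it is not connected.
Hence connectedness of R is not modally definable.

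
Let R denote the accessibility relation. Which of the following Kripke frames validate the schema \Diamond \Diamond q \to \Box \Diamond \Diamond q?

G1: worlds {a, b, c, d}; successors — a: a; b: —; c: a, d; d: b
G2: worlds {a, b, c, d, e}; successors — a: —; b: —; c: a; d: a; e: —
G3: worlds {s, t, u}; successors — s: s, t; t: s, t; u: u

G2, G3

The schema corresponds to a generalized confluence (Geach) condition: \forall x \forall y \forall z ((x R^2 y \wedge xRz) \to \exists w (y = w \wedge z R^2 w)).
G1: fails — cR²a, cRd but no w with a=w and dR²w.
G2: ✓.
G3: ✓.
Valid on: G2, G3.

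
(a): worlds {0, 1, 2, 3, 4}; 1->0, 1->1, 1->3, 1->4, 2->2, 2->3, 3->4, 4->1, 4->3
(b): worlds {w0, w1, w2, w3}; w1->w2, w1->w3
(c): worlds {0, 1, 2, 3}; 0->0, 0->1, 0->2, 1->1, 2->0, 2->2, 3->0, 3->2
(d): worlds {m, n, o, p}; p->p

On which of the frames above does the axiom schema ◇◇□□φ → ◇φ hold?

This is the axiom for a generalized confluence (Geach) condition; its first-order frame correspondent is ∀x ∀y (xR²y → ∃w (yR²w ∧ xRw)).
(a): fails — 1R²0 but no w with 0R²w and 1Rw.
(b): satisfies the condition.
(c): fails — 2R²1 but no w with 1R²w and 2Rw.
(d): satisfies the condition.
Valid on: (b), (d).

(b), (d)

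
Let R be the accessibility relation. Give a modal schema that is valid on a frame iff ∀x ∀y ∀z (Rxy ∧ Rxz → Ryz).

This is the Euclidean property; the standard corresponding axiom is 5: ◇q → □◇q.
Suppose ◇q→□◇q is valid. Take Rxy, Rxz and set V(q)={y}. Then ◇q at x, so □◇q at x, so ◇q at z, so some w with Rzw has q; w=y, i.e. Rzy. By symmetry of the argument, Ryz.

◇q → □◇q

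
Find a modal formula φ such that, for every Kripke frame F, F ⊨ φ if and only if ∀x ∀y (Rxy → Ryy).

□(□p → p)

The condition is shift-reflexivity. The T□ schema □(□p → p) defines it.
Suppose □(□p→p) is valid. Take Rxy and set V(p)={w : Ryw}. Then at y, □p holds; since □(□p→p) at x, □p→p at y, so p at y, i.e. Ryy.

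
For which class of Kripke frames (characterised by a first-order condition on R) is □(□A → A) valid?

shift-reflexivity: ∀x ∀y (Rxy → Ryy)

Suppose □(□A→A) is valid. Take Rxy and set V(A)={w : Ryw}. Then at y, □A holds; since □(□A→A) at x, □A→A at y, so A at y, i.e. Ryy.
Conversely, any frame satisfying ∀x ∀y (Rxy → Ryy) validates the schema.
Frame condition: ∀x ∀y (Rxy → Ryy).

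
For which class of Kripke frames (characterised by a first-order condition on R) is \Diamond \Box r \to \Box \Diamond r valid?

convergence

Suppose ◇□r→□◇r is valid. Take Rxy, Rxz and set V(r)={w : Ryw}. Then □r at y so ◇□r at x, so □◇r at x, so ◇r at z, giving w with Rzw and Ryw.
Conversely, any frame satisfying \forall x \forall y \forall z (Rxy \wedge Rxz \to \exists w (Ryw \wedge Rzw)) validates the schema.
Frame condition: \forall x \forall y \forall z (Rxy \wedge Rxz \to \exists w (Ryw \wedge Rzw)).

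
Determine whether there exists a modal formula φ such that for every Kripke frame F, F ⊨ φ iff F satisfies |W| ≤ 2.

No

Any modally definable frame class is closed under disjoint unions.
Any modal formula valid on each of 3 disjoint one-world frames is valid on their disjoint union (validity is preserved under disjoint unions). Each one-world frame has |W|=1≤2, but the union has |W|=3.
So the class is not modally definable.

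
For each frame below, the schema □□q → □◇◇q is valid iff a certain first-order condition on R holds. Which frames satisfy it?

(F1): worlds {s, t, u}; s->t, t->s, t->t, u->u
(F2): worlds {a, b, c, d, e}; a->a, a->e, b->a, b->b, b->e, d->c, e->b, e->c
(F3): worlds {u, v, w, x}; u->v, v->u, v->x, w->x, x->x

(F1), (F3)

This is the axiom for a generalized confluence (Geach) condition; its first-order frame correspondent is ∀x ∀z (xRz → ∃w (xR²w ∧ zR²w)).
(F1): satisfies the condition.
(F2): fails — dRc but no w with dR²w and cR²w.
(F3): satisfies the condition.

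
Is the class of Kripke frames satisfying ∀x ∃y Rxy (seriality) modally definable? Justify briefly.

The condition is seriality. A defining modal formula is □q → ◇q.

Definable; □q → ◇q defines it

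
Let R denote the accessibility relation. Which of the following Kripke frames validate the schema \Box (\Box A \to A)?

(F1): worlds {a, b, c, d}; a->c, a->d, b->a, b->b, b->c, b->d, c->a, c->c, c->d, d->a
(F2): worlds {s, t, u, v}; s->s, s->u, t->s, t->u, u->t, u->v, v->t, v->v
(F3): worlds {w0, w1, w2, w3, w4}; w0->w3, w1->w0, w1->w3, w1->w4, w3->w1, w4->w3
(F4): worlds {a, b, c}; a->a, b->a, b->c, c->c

(F4)

This is the axiom for shift-reflexivity; its first-order frame correspondent is \forall x \forall y (Rxy \to Ryy).
(F1): fails — Rcd but not Rdd.
(F2): fails — Rut but not Rtt.
(F3): fails — Rw1w0 but not Rw0w0.
(F4): holds.
Valid on: (F4).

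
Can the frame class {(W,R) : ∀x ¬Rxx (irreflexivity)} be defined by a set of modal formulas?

Not modally definable

If a class were modally definable it would be closed under surjective bounded morphisms (Goldblatt–Thomason).
The 3-cycle (worlds w0,w1,w2 with w0→w1→w2→w0) is irreflexive, and the map sending every world to a single reflexive point • is a surjective bounded morphism (forth: every edge maps to (•,•); back: every world has a successor). So any modal formula valid on the 3-cycle is also valid on the reflexive point, which is not irreflexive.
Hence irreflexivity is not modally definable.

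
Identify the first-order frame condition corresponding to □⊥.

□⊥ is valid iff no world has any successor (otherwise □⊥ fails at any world with one).
Conversely, any frame satisfying ∀x ∀y ¬Rxy validates the schema.
So the correspondent is emptiness of R.

Emptiness of R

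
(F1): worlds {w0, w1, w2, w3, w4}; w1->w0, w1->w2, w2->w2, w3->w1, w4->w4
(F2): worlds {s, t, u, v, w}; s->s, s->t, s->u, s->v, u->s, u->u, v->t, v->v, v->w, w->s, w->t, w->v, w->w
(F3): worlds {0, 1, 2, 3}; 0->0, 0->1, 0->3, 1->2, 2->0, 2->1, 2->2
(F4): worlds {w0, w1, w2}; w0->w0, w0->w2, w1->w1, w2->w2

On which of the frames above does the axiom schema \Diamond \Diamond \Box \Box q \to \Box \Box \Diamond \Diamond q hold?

(F4)

This is the axiom for a generalized confluence (Geach) condition; its first-order frame correspondent is \forall x \forall y \forall z ((x R^2 y \wedge x R^2 z) \to \exists w (y R^2 w \wedge z R^2 w)).
(F1): fails — w3R²w0, w3R²w0 but no w with w0R²w and w0R²w.
(F2): fails — sR²s, sR²t but no w* with sR²w* and tR²w*.
(F3): fails — 0R²0, 0R²3 but no w with 0R²w and 3R²w.
(F4): satisfies the condition.
Valid on: (F4).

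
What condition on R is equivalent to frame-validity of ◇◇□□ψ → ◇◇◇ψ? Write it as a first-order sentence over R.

This is a Sahlqvist (Geach-type) schema ◇^2□^2ψ → □^0◇^3ψ.
Minimal-valuation argument: fix x; take any y with xR^2y and any z with xR^0z. Set V(ψ) to the set of worlds R-reachable from y in exactly 2 steps. Then □^2ψ holds at y, so the antecedent holds at x; validity forces ◇^3ψ at z, giving a w with zR^3w and yR^2w.
First-order correspondent: ∀x ∀y (xR²y → ∃w (yR²w ∧ xR³w)).

∀x ∀y (xR²y → ∃w (yR²w ∧ xR³w))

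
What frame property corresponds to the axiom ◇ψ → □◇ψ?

The Euclidean property

Suppose ◇ψ→□◇ψ is valid. Take Rxy, Rxz and set V(ψ)={y}. Then ◇ψ at x, so □◇ψ at x, so ◇ψ at z, so some w with Rzw has ψ; w=y, i.e. Rzy. By symmetry of the argument, Ryz.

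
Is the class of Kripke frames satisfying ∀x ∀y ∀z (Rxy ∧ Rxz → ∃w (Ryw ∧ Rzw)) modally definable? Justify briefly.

Yes: it is convergence, defined by the .2 schema ◇□p → □◇p.

Yes, by ◇□p → □◇p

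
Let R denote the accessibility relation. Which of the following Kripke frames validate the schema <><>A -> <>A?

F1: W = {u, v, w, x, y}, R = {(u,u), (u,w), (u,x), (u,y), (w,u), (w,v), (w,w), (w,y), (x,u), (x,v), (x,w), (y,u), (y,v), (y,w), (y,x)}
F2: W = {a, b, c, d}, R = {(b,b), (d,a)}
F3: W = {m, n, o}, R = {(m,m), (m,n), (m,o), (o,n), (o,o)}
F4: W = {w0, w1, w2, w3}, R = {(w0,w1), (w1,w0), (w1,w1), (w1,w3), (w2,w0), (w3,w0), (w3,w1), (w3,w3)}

This is the axiom for transitivity; its first-order frame correspondent is forall x forall y forall z (Rxy & Ryz -> Rxz).
F1: fails — Rxw and Rwy but not Rxy.
F2: ✓.
F3: ✓.
F4: fails — Rw0w1 and Rw1w0 but not Rw0w0.
Valid on: F2, F3.

F2, F3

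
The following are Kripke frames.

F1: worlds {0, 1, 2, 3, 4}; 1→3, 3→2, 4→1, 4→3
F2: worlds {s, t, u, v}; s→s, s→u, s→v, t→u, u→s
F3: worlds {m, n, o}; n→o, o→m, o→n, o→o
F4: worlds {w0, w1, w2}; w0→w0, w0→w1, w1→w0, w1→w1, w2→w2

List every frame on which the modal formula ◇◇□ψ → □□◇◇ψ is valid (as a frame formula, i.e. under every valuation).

F4

This is the axiom for a generalized confluence (Geach) condition; its first-order frame correspondent is ∀x ∀y ∀z ((xR²y ∧ xR²z) → ∃w (yRw ∧ zR²w)).
F1: fails — 1R²2, 1R²2 but no w with 2Rw and 2R²w.
F2: fails — sR²s, sR²v but no w with sRw and vR²w.
F3: fails — nR²m, nR²m but no w with mRw and mR²w.
F4: holds.
Valid on: F4.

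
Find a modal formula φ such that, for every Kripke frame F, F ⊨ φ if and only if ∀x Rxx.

The condition is reflexivity. The T schema □ψ → ψ defines it.

□ψ → ψ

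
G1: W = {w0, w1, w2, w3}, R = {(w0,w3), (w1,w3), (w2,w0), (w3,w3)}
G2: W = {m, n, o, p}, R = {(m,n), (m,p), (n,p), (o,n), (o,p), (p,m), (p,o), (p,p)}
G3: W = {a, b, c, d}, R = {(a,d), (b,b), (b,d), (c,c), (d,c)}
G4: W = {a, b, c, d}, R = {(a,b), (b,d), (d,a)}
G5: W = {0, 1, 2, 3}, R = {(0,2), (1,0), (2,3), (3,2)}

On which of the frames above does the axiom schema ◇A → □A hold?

Frame correspondent (Sahlqvist): ∀x ∀y ∀z (Rxy ∧ Rxz → y = z) — i.e. partial functionality.
G1: ✓.
G2: fails — m sees both n and p.
G3: fails — b sees both b and d.
G4: ✓.
G5: ✓.

G1, G4, G5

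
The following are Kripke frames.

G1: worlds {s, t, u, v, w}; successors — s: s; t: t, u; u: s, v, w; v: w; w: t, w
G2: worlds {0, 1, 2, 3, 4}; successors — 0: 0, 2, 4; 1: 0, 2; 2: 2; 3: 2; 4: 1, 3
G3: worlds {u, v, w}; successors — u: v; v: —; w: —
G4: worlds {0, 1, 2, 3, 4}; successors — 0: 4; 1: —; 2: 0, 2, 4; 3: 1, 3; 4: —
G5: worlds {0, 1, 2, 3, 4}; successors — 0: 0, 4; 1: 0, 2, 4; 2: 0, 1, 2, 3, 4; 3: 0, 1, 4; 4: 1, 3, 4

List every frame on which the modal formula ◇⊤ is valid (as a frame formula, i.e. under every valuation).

G1, G2, G5

The schema corresponds to seriality: ∀x ∃y Rxy.
G1: satisfies the condition.
G2: satisfies the condition.
G3: fails — world v has no successor.
G4: fails — world 1 has no successor.
G5: satisfies the condition.
Valid on: G1, G2, G5.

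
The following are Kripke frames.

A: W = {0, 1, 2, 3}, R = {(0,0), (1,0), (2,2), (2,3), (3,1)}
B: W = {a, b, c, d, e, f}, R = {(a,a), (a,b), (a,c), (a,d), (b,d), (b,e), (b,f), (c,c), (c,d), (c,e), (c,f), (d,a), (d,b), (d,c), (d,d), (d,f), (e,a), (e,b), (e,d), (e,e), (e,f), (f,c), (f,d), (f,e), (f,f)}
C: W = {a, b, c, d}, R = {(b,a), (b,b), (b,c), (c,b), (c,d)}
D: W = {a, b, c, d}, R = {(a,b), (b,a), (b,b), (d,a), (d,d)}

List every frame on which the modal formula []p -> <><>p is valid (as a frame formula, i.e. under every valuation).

B

Frame correspondent (Sahlqvist): forall x exists w (xRw & x R^2 w) — i.e. a generalized confluence (Geach) condition.
A: fails — at 3 but no w with 3Rw and 3R²w.
B: ✓.
C: fails — at a but no w with aRw and aR²w.
D: fails — at c but no w with cRw and cR²w.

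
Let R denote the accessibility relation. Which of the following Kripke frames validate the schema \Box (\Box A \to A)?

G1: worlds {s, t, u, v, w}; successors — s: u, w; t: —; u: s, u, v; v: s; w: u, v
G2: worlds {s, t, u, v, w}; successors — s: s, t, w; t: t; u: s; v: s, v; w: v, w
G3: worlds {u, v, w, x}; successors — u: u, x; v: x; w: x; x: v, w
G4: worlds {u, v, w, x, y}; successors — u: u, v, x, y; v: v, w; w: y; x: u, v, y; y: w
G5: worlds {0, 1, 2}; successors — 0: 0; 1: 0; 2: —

G2, G5

The schema corresponds to shift-reflexivity: \forall x \forall y (Rxy \to Ryy).
G1: fails — Ruv but not Rvv.
G2: holds.
G3: fails — Rxw but not Rww.
G4: fails — Rvw but not Rww.
G5: holds.
Valid on: G2, G5.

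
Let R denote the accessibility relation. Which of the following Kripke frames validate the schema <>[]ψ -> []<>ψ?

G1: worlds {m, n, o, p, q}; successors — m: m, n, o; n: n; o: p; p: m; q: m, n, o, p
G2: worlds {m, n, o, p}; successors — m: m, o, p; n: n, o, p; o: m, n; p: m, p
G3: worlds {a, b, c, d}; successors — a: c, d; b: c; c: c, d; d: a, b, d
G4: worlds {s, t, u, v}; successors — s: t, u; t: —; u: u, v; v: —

G2

Frame correspondent (Sahlqvist): forall x forall y forall z (Rxy & Rxz -> exists w (Ryw & Rzw)) — i.e. convergence.
G1: fails — Rmo and Rmm but o and m have no common successor.
G2: satisfies the condition.
G3: fails — Rdd and Rdb but d and b have no common successor.
G4: fails — Rsu and Rst but u and t have no common successor.
Valid on: G2.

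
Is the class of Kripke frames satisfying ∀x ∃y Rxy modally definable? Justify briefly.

This is a Sahlqvist condition; the D axiom □r → ◇r defines it.

Yes, by □r → ◇r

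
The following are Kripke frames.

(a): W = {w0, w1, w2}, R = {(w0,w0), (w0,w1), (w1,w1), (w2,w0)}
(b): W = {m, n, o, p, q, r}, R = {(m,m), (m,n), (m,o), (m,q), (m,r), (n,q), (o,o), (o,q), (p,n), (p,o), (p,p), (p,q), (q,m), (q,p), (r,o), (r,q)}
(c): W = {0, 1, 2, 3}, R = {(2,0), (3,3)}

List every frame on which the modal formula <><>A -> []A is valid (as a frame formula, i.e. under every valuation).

(c)

This is the axiom for a generalized confluence (Geach) condition; its first-order frame correspondent is forall x forall y forall z ((x R^2 y & xRz) -> exists w (y = w & z = w)).
(a): fails — w0R²w0, w0Rw1 but w0 ≠ w1.
(b): fails — mR²m, mRn but m ≠ n.
(c): condition met.
Valid on: (c).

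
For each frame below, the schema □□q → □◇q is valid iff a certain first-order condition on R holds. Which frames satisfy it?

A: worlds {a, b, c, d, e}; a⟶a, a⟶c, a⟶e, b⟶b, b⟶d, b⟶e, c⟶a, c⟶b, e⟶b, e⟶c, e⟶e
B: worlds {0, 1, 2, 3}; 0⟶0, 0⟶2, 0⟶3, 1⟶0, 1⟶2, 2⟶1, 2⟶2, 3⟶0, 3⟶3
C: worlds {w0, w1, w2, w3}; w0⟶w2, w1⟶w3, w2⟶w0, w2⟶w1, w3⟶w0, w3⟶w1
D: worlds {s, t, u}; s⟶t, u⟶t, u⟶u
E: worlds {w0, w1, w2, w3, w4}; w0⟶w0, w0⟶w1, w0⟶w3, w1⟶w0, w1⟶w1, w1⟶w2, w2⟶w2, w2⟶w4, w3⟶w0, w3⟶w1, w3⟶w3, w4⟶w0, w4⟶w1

The schema corresponds to a generalized confluence (Geach) condition: ∀x ∀z (xRz → ∃w (xR²w ∧ zRw)).
A: fails — bRd but no w with bR²w and dRw.
B: ✓.
C: ✓.
D: fails — sRt but no w with sR²w and tRw.
E: ✓.

B, C, E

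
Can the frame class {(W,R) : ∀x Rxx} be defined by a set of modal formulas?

This is a Sahlqvist condition; the T axiom □r → r defines it.
Suppose □r→r is valid. At any x set V(r)={w : Rxw}. Then □r holds at x, so r holds at x, i.e. Rxx.

Definable; □r → r defines it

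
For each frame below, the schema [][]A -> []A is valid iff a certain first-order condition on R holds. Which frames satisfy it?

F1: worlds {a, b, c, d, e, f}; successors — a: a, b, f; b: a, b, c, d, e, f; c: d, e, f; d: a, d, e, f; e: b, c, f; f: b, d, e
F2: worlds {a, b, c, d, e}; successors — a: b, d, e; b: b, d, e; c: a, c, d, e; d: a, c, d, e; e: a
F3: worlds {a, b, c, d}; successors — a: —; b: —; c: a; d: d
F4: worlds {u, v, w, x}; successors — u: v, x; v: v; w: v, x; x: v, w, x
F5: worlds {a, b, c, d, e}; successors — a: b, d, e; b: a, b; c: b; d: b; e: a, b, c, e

This is the axiom for density; its first-order frame correspondent is forall x forall y (Rxy -> exists z (Rxz & Rzy)).
F1: satisfies the condition.
F2: fails — Rea but no z with Rez and Rza.
F3: fails — Rca but no z with Rcz and Rza.
F4: satisfies the condition.
F5: fails — Rad but no z with Raz and Rzd.
Valid on: F1, F4.

F1, F4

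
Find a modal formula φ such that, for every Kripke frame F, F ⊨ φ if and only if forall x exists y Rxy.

□q → ◇q

A defining formula is □q → ◇q (the D axiom).
Suppose □q→◇q is valid. At any x set V(q)=W. Then □q at x, so ◇q at x, so x has a successor.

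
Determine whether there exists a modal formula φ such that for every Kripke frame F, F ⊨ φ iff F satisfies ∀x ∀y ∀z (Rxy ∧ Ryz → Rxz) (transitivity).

Definable; □q → □□q defines it

The condition is transitivity. A defining modal formula is □q → □□q.
Suppose □q→□□q is valid. Take Rxy, Ryz and set V(q)={w : Rxw}. Then □q at x, so □□q at x, so □q at y, so q at z, i.e. Rxz.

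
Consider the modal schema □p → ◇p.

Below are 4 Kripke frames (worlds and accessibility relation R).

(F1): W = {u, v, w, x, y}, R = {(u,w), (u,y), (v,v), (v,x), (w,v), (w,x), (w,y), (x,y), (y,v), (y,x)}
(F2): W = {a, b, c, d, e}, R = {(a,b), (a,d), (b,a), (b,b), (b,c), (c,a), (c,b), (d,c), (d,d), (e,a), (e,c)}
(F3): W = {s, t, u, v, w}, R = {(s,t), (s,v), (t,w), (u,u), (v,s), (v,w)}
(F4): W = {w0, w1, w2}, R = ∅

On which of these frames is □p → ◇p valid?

(F1), (F2)

This is the axiom for seriality; its first-order frame correspondent is ∀x ∃y Rxy.
(F1): satisfies the condition.
(F2): satisfies the condition.
(F3): fails — world w has no successor.
(F4): fails — world w0 has no successor.
Valid on: (F1), (F2).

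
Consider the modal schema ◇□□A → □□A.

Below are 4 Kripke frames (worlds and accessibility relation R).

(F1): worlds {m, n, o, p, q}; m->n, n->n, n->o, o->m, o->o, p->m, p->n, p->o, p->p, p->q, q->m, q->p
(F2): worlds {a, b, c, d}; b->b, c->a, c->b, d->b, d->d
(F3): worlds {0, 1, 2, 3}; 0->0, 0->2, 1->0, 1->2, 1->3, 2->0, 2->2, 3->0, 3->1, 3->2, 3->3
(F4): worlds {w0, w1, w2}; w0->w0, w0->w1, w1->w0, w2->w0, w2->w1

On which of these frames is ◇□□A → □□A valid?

This is the axiom for a generalized confluence (Geach) condition; its first-order frame correspondent is ∀x ∀y ∀z ((xRy ∧ xR²z) → ∃w (yR²w ∧ z = w)).
(F1): fails — oRm, oR²m but no w with mR²w and m=w.
(F2): fails — cRa, cR²b but no w with aR²w and b=w.
(F3): fails — 1R0, 1R²1 but no w with 0R²w and 1=w.
(F4): holds.

(F4)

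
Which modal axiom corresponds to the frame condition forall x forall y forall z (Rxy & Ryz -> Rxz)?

□r → □□r

A defining formula is □r → □□r (the 4 axiom).
Suppose □r→□□r is valid. Take Rxy, Ryz and set V(r)={w : Rxw}. Then □r at x, so □□r at x, so □r at y, so r at z, i.e. Rxz.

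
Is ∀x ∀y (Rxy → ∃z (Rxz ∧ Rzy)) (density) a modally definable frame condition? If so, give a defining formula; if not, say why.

The condition is density. A defining modal formula is □□q → □q.

Yes, by □□q → □q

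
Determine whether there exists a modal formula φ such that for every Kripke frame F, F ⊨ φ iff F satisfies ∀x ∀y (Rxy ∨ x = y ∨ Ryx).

No — not modally definable

Modal frame validity is preserved under disjoint unions.
Take 2 disjoint single-world reflexive frames: each is trivially connected, but their disjoint union has 2 worlds with no edge between distinct components, so it is not connected.
Hence connectedness of R is not modally definable.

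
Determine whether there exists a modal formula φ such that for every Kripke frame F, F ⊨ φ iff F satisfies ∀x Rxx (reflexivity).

Yes — defined by □q → q

This is a Sahlqvist condition; the T axiom □q → q defines it.
Suppose □q→q is valid. At any x set V(q)={w : Rxw}. Then □q holds at x, so q holds at x, i.e. Rxx.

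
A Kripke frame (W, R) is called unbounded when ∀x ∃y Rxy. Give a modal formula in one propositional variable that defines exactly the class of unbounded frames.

The condition is seriality. The D schema □ψ → ◇ψ defines it.
Suppose □ψ→◇ψ is valid. At any x set V(ψ)=W. Then □ψ at x, so ◇ψ at x, so x has a successor.

□ψ → ◇ψ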